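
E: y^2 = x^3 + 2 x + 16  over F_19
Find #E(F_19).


For each x in F_19, count y with y^2 = x^3 + 2 x + 16 mod 19:
  x = 0: RHS = 16, y in [4, 15]  -> 2 point(s)
  x = 1: RHS = 0, y in [0]  -> 1 point(s)
  x = 2: RHS = 9, y in [3, 16]  -> 2 point(s)
  x = 3: RHS = 11, y in [7, 12]  -> 2 point(s)
  x = 6: RHS = 16, y in [4, 15]  -> 2 point(s)
  x = 11: RHS = 1, y in [1, 18]  -> 2 point(s)
  x = 12: RHS = 1, y in [1, 18]  -> 2 point(s)
  x = 13: RHS = 16, y in [4, 15]  -> 2 point(s)
  x = 15: RHS = 1, y in [1, 18]  -> 2 point(s)
  x = 17: RHS = 4, y in [2, 17]  -> 2 point(s)
Affine points: 19. Add the point at infinity: total = 20.

#E(F_19) = 20


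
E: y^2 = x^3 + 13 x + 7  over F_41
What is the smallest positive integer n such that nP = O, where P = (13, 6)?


Compute successive multiples of P until we hit O:
  1P = (13, 6)
  2P = (25, 7)
  3P = (5, 22)
  4P = (27, 22)
  5P = (9, 22)
  6P = (35, 0)
  7P = (9, 19)
  8P = (27, 19)
  ... (continuing to 12P)
  12P = O

ord(P) = 12


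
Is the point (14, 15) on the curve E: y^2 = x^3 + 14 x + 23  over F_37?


Check whether y^2 = x^3 + 14 x + 23 (mod 37) for (x, y) = (14, 15).
LHS: y^2 = 15^2 mod 37 = 3
RHS: x^3 + 14 x + 23 = 14^3 + 14*14 + 23 mod 37 = 3
LHS = RHS

Yes, on the curve


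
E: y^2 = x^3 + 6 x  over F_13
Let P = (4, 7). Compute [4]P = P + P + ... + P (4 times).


k = 4 = 100_2 (binary, LSB first: 001)
Double-and-add from P = (4, 7):
  bit 0 = 0: acc unchanged = O
  bit 1 = 0: acc unchanged = O
  bit 2 = 1: acc = O + (4, 6) = (4, 6)

4P = (4, 6)


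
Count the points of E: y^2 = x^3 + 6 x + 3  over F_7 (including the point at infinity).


For each x in F_7, count y with y^2 = x^3 + 6 x + 3 mod 7:
  x = 2: RHS = 2, y in [3, 4]  -> 2 point(s)
  x = 4: RHS = 0, y in [0]  -> 1 point(s)
  x = 5: RHS = 4, y in [2, 5]  -> 2 point(s)
Affine points: 5. Add the point at infinity: total = 6.

#E(F_7) = 6


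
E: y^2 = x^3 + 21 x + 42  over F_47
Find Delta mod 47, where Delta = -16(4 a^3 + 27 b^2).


4 a^3 + 27 b^2 = 4*21^3 + 27*42^2 = 37044 + 47628 = 84672
Delta = -16 * (84672) = -1354752
Delta mod 47 = 23

Delta = 23 (mod 47)


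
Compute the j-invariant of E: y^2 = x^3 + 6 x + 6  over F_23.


Delta = -16(4 a^3 + 27 b^2) mod 23 = 18
-1728 * (4 a)^3 = -1728 * (4*6)^3 mod 23 = 20
j = 20 * 18^(-1) mod 23 = 19

j = 19 (mod 23)


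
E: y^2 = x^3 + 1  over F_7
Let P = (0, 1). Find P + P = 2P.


Doubling: s = (3 x1^2 + a) / (2 y1)
s = (3*0^2 + 0) / (2*1) mod 7 = 0
x3 = s^2 - 2 x1 mod 7 = 0^2 - 2*0 = 0
y3 = s (x1 - x3) - y1 mod 7 = 0 * (0 - 0) - 1 = 6

2P = (0, 6)


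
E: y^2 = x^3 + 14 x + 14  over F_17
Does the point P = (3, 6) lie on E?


Check whether y^2 = x^3 + 14 x + 14 (mod 17) for (x, y) = (3, 6).
LHS: y^2 = 6^2 mod 17 = 2
RHS: x^3 + 14 x + 14 = 3^3 + 14*3 + 14 mod 17 = 15
LHS != RHS

No, not on the curve


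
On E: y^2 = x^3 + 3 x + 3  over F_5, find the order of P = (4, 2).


Compute successive multiples of P until we hit O:
  1P = (4, 2)
  2P = (3, 2)
  3P = (3, 3)
  4P = (4, 3)
  5P = O

ord(P) = 5


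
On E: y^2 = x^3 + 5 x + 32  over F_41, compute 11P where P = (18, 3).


k = 11 = 1011_2 (binary, LSB first: 1101)
Double-and-add from P = (18, 3):
  bit 0 = 1: acc = O + (18, 3) = (18, 3)
  bit 1 = 1: acc = (18, 3) + (28, 36) = (35, 27)
  bit 2 = 0: acc unchanged = (35, 27)
  bit 3 = 1: acc = (35, 27) + (32, 23) = (35, 14)

11P = (35, 14)


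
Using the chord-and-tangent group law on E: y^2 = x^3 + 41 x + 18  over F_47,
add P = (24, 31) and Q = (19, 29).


P != Q, so use the chord formula.
s = (y2 - y1) / (x2 - x1) = (45) / (42) mod 47 = 38
x3 = s^2 - x1 - x2 mod 47 = 38^2 - 24 - 19 = 38
y3 = s (x1 - x3) - y1 mod 47 = 38 * (24 - 38) - 31 = 1

P + Q = (38, 1)


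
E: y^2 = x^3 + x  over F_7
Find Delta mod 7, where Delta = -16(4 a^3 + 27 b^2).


4 a^3 + 27 b^2 = 4*1^3 + 27*0^2 = 4 + 0 = 4
Delta = -16 * (4) = -64
Delta mod 7 = 6

Delta = 6 (mod 7)


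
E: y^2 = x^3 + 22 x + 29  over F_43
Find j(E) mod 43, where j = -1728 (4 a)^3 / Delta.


Delta = -16(4 a^3 + 27 b^2) mod 43 = 30
-1728 * (4 a)^3 = -1728 * (4*22)^3 mod 43 = 22
j = 22 * 30^(-1) mod 43 = 38

j = 38 (mod 43)


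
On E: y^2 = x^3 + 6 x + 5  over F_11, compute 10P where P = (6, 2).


k = 10 = 1010_2 (binary, LSB first: 0101)
Double-and-add from P = (6, 2):
  bit 0 = 0: acc unchanged = O
  bit 1 = 1: acc = O + (0, 4) = (0, 4)
  bit 2 = 0: acc unchanged = (0, 4)
  bit 3 = 1: acc = (0, 4) + (8, 2) = (1, 10)

10P = (1, 10)


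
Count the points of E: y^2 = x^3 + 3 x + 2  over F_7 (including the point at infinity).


For each x in F_7, count y with y^2 = x^3 + 3 x + 2 mod 7:
  x = 0: RHS = 2, y in [3, 4]  -> 2 point(s)
  x = 2: RHS = 2, y in [3, 4]  -> 2 point(s)
  x = 4: RHS = 1, y in [1, 6]  -> 2 point(s)
  x = 5: RHS = 2, y in [3, 4]  -> 2 point(s)
Affine points: 8. Add the point at infinity: total = 9.

#E(F_7) = 9


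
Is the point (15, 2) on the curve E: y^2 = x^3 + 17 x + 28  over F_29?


Check whether y^2 = x^3 + 17 x + 28 (mod 29) for (x, y) = (15, 2).
LHS: y^2 = 2^2 mod 29 = 4
RHS: x^3 + 17 x + 28 = 15^3 + 17*15 + 28 mod 29 = 4
LHS = RHS

Yes, on the curve


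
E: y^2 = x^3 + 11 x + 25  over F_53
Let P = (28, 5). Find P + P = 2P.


Doubling: s = (3 x1^2 + a) / (2 y1)
s = (3*28^2 + 11) / (2*5) mod 53 = 19
x3 = s^2 - 2 x1 mod 53 = 19^2 - 2*28 = 40
y3 = s (x1 - x3) - y1 mod 53 = 19 * (28 - 40) - 5 = 32

2P = (40, 32)


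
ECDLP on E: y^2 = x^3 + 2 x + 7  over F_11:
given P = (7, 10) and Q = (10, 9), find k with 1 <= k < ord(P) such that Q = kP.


Enumerate multiples of P until we hit Q = (10, 9):
  1P = (7, 10)
  2P = (6, 9)
  3P = (10, 9)
Match found at i = 3.

k = 3


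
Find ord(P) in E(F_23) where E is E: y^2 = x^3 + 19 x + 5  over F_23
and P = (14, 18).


Compute successive multiples of P until we hit O:
  1P = (14, 18)
  2P = (8, 18)
  3P = (1, 5)
  4P = (9, 10)
  5P = (9, 13)
  6P = (1, 18)
  7P = (8, 5)
  8P = (14, 5)
  ... (continuing to 9P)
  9P = O

ord(P) = 9


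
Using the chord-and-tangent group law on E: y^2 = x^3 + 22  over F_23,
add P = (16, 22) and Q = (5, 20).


P != Q, so use the chord formula.
s = (y2 - y1) / (x2 - x1) = (21) / (12) mod 23 = 19
x3 = s^2 - x1 - x2 mod 23 = 19^2 - 16 - 5 = 18
y3 = s (x1 - x3) - y1 mod 23 = 19 * (16 - 18) - 22 = 9

P + Q = (18, 9)


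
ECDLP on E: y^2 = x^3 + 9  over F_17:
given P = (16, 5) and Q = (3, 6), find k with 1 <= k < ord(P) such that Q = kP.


Enumerate multiples of P until we hit Q = (3, 6):
  1P = (16, 5)
  2P = (6, 15)
  3P = (13, 9)
  4P = (3, 6)
Match found at i = 4.

k = 4


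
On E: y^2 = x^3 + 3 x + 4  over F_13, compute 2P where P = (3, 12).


k = 2 = 10_2 (binary, LSB first: 01)
Double-and-add from P = (3, 12):
  bit 0 = 0: acc unchanged = O
  bit 1 = 1: acc = O + (11, 4) = (11, 4)

2P = (11, 4)


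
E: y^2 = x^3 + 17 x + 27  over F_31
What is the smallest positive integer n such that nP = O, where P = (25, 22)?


Compute successive multiples of P until we hit O:
  1P = (25, 22)
  2P = (1, 18)
  3P = (30, 3)
  4P = (14, 23)
  5P = (2, 21)
  6P = (20, 20)
  7P = (6, 29)
  8P = (4, 29)
  ... (continuing to 29P)
  29P = O

ord(P) = 29


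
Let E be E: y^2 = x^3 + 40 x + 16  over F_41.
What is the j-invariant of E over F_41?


Delta = -16(4 a^3 + 27 b^2) mod 41 = 8
-1728 * (4 a)^3 = -1728 * (4*40)^3 mod 41 = 15
j = 15 * 8^(-1) mod 41 = 7

j = 7 (mod 41)


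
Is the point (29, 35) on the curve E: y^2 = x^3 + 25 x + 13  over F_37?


Check whether y^2 = x^3 + 25 x + 13 (mod 37) for (x, y) = (29, 35).
LHS: y^2 = 35^2 mod 37 = 4
RHS: x^3 + 25 x + 13 = 29^3 + 25*29 + 13 mod 37 = 4
LHS = RHS

Yes, on the curve


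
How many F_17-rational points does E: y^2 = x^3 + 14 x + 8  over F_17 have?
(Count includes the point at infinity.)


For each x in F_17, count y with y^2 = x^3 + 14 x + 8 mod 17:
  x = 0: RHS = 8, y in [5, 12]  -> 2 point(s)
  x = 3: RHS = 9, y in [3, 14]  -> 2 point(s)
  x = 4: RHS = 9, y in [3, 14]  -> 2 point(s)
  x = 5: RHS = 16, y in [4, 13]  -> 2 point(s)
  x = 6: RHS = 2, y in [6, 11]  -> 2 point(s)
  x = 9: RHS = 13, y in [8, 9]  -> 2 point(s)
  x = 10: RHS = 9, y in [3, 14]  -> 2 point(s)
  x = 12: RHS = 0, y in [0]  -> 1 point(s)
Affine points: 15. Add the point at infinity: total = 16.

#E(F_17) = 16


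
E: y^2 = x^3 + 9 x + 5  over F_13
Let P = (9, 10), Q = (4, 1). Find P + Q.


P != Q, so use the chord formula.
s = (y2 - y1) / (x2 - x1) = (4) / (8) mod 13 = 7
x3 = s^2 - x1 - x2 mod 13 = 7^2 - 9 - 4 = 10
y3 = s (x1 - x3) - y1 mod 13 = 7 * (9 - 10) - 10 = 9

P + Q = (10, 9)


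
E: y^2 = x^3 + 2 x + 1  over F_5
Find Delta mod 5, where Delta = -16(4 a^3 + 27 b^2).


4 a^3 + 27 b^2 = 4*2^3 + 27*1^2 = 32 + 27 = 59
Delta = -16 * (59) = -944
Delta mod 5 = 1

Delta = 1 (mod 5)


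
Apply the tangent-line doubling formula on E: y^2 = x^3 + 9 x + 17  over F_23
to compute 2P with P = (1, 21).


Doubling: s = (3 x1^2 + a) / (2 y1)
s = (3*1^2 + 9) / (2*21) mod 23 = 20
x3 = s^2 - 2 x1 mod 23 = 20^2 - 2*1 = 7
y3 = s (x1 - x3) - y1 mod 23 = 20 * (1 - 7) - 21 = 20

2P = (7, 20)


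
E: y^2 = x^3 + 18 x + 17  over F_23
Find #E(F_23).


For each x in F_23, count y with y^2 = x^3 + 18 x + 17 mod 23:
  x = 1: RHS = 13, y in [6, 17]  -> 2 point(s)
  x = 3: RHS = 6, y in [11, 12]  -> 2 point(s)
  x = 5: RHS = 2, y in [5, 18]  -> 2 point(s)
  x = 7: RHS = 3, y in [7, 16]  -> 2 point(s)
  x = 8: RHS = 6, y in [11, 12]  -> 2 point(s)
  x = 10: RHS = 1, y in [1, 22]  -> 2 point(s)
  x = 12: RHS = 6, y in [11, 12]  -> 2 point(s)
  x = 14: RHS = 0, y in [0]  -> 1 point(s)
  x = 16: RHS = 8, y in [10, 13]  -> 2 point(s)
  x = 18: RHS = 9, y in [3, 20]  -> 2 point(s)
Affine points: 19. Add the point at infinity: total = 20.

#E(F_23) = 20


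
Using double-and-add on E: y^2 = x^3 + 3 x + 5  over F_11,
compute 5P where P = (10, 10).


k = 5 = 101_2 (binary, LSB first: 101)
Double-and-add from P = (10, 10):
  bit 0 = 1: acc = O + (10, 10) = (10, 10)
  bit 1 = 0: acc unchanged = (10, 10)
  bit 2 = 1: acc = (10, 10) + (1, 8) = (1, 3)

5P = (1, 3)


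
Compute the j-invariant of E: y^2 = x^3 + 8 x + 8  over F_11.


Delta = -16(4 a^3 + 27 b^2) mod 11 = 7
-1728 * (4 a)^3 = -1728 * (4*8)^3 mod 11 = 1
j = 1 * 7^(-1) mod 11 = 8

j = 8 (mod 11)


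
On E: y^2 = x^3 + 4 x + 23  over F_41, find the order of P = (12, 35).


Compute successive multiples of P until we hit O:
  1P = (12, 35)
  2P = (16, 1)
  3P = (34, 29)
  4P = (11, 2)
  5P = (0, 33)
  6P = (37, 36)
  7P = (29, 25)
  8P = (9, 38)
  ... (continuing to 51P)
  51P = O

ord(P) = 51


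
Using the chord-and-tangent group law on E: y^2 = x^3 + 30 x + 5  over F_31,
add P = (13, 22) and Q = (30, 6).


P != Q, so use the chord formula.
s = (y2 - y1) / (x2 - x1) = (15) / (17) mod 31 = 10
x3 = s^2 - x1 - x2 mod 31 = 10^2 - 13 - 30 = 26
y3 = s (x1 - x3) - y1 mod 31 = 10 * (13 - 26) - 22 = 3

P + Q = (26, 3)


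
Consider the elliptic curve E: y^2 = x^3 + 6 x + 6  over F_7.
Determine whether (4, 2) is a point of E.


Check whether y^2 = x^3 + 6 x + 6 (mod 7) for (x, y) = (4, 2).
LHS: y^2 = 2^2 mod 7 = 4
RHS: x^3 + 6 x + 6 = 4^3 + 6*4 + 6 mod 7 = 3
LHS != RHS

No, not on the curve


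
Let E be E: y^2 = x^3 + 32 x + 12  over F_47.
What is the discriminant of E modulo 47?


4 a^3 + 27 b^2 = 4*32^3 + 27*12^2 = 131072 + 3888 = 134960
Delta = -16 * (134960) = -2159360
Delta mod 47 = 8

Delta = 8 (mod 47)


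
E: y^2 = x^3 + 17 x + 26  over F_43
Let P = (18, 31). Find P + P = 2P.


Doubling: s = (3 x1^2 + a) / (2 y1)
s = (3*18^2 + 17) / (2*31) mod 43 = 0
x3 = s^2 - 2 x1 mod 43 = 0^2 - 2*18 = 7
y3 = s (x1 - x3) - y1 mod 43 = 0 * (18 - 7) - 31 = 12

2P = (7, 12)


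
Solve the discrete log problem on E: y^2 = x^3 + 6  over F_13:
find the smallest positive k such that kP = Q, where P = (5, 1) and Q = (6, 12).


Enumerate multiples of P until we hit Q = (6, 12):
  1P = (5, 1)
  2P = (2, 1)
  3P = (6, 12)
Match found at i = 3.

k = 3


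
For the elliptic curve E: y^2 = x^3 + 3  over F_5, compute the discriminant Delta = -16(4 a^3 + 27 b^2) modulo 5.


4 a^3 + 27 b^2 = 4*0^3 + 27*3^2 = 0 + 243 = 243
Delta = -16 * (243) = -3888
Delta mod 5 = 2

Delta = 2 (mod 5)


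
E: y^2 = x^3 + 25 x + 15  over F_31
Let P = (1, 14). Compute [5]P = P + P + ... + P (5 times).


k = 5 = 101_2 (binary, LSB first: 101)
Double-and-add from P = (1, 14):
  bit 0 = 1: acc = O + (1, 14) = (1, 14)
  bit 1 = 0: acc unchanged = (1, 14)
  bit 2 = 1: acc = (1, 14) + (18, 29) = (19, 23)

5P = (19, 23)


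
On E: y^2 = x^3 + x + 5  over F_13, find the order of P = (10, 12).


Compute successive multiples of P until we hit O:
  1P = (10, 12)
  2P = (7, 11)
  3P = (12, 9)
  4P = (3, 10)
  5P = (3, 3)
  6P = (12, 4)
  7P = (7, 2)
  8P = (10, 1)
  ... (continuing to 9P)
  9P = O

ord(P) = 9


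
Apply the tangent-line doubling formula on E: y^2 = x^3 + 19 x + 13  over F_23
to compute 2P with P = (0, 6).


Doubling: s = (3 x1^2 + a) / (2 y1)
s = (3*0^2 + 19) / (2*6) mod 23 = 15
x3 = s^2 - 2 x1 mod 23 = 15^2 - 2*0 = 18
y3 = s (x1 - x3) - y1 mod 23 = 15 * (0 - 18) - 6 = 0

2P = (18, 0)


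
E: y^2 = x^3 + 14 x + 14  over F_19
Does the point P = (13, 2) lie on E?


Check whether y^2 = x^3 + 14 x + 14 (mod 19) for (x, y) = (13, 2).
LHS: y^2 = 2^2 mod 19 = 4
RHS: x^3 + 14 x + 14 = 13^3 + 14*13 + 14 mod 19 = 18
LHS != RHS

No, not on the curve


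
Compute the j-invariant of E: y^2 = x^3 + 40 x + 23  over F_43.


Delta = -16(4 a^3 + 27 b^2) mod 43 = 25
-1728 * (4 a)^3 = -1728 * (4*40)^3 mod 43 = 21
j = 21 * 25^(-1) mod 43 = 6

j = 6 (mod 43)


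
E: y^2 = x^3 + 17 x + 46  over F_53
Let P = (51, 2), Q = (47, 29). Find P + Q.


P != Q, so use the chord formula.
s = (y2 - y1) / (x2 - x1) = (27) / (49) mod 53 = 33
x3 = s^2 - x1 - x2 mod 53 = 33^2 - 51 - 47 = 37
y3 = s (x1 - x3) - y1 mod 53 = 33 * (51 - 37) - 2 = 36

P + Q = (37, 36)


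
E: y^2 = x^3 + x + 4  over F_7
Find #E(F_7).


For each x in F_7, count y with y^2 = x^3 + 1 x + 4 mod 7:
  x = 0: RHS = 4, y in [2, 5]  -> 2 point(s)
  x = 2: RHS = 0, y in [0]  -> 1 point(s)
  x = 4: RHS = 2, y in [3, 4]  -> 2 point(s)
  x = 5: RHS = 1, y in [1, 6]  -> 2 point(s)
  x = 6: RHS = 2, y in [3, 4]  -> 2 point(s)
Affine points: 9. Add the point at infinity: total = 10.

#E(F_7) = 10


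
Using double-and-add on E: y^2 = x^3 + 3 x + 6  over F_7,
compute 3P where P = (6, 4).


k = 3 = 11_2 (binary, LSB first: 11)
Double-and-add from P = (6, 4):
  bit 0 = 1: acc = O + (6, 4) = (6, 4)
  bit 1 = 1: acc = (6, 4) + (3, 0) = (6, 3)

3P = (6, 3)


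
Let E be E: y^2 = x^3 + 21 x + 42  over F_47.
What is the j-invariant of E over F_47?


Delta = -16(4 a^3 + 27 b^2) mod 47 = 23
-1728 * (4 a)^3 = -1728 * (4*21)^3 mod 47 = 45
j = 45 * 23^(-1) mod 47 = 4

j = 4 (mod 47)


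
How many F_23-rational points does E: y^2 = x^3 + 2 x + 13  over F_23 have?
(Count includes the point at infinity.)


For each x in F_23, count y with y^2 = x^3 + 2 x + 13 mod 23:
  x = 0: RHS = 13, y in [6, 17]  -> 2 point(s)
  x = 1: RHS = 16, y in [4, 19]  -> 2 point(s)
  x = 2: RHS = 2, y in [5, 18]  -> 2 point(s)
  x = 3: RHS = 0, y in [0]  -> 1 point(s)
  x = 4: RHS = 16, y in [4, 19]  -> 2 point(s)
  x = 7: RHS = 2, y in [5, 18]  -> 2 point(s)
  x = 8: RHS = 12, y in [9, 14]  -> 2 point(s)
  x = 9: RHS = 1, y in [1, 22]  -> 2 point(s)
  x = 11: RHS = 9, y in [3, 20]  -> 2 point(s)
  x = 14: RHS = 2, y in [5, 18]  -> 2 point(s)
  x = 16: RHS = 1, y in [1, 22]  -> 2 point(s)
  x = 18: RHS = 16, y in [4, 19]  -> 2 point(s)
  x = 20: RHS = 3, y in [7, 16]  -> 2 point(s)
  x = 21: RHS = 1, y in [1, 22]  -> 2 point(s)
Affine points: 27. Add the point at infinity: total = 28.

#E(F_23) = 28


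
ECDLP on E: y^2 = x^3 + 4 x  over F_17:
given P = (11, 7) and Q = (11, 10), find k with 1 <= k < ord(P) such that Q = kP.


Enumerate multiples of P until we hit Q = (11, 10):
  1P = (11, 7)
  2P = (8, 0)
  3P = (11, 10)
Match found at i = 3.

k = 3


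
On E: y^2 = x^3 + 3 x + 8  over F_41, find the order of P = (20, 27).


Compute successive multiples of P until we hit O:
  1P = (20, 27)
  2P = (32, 20)
  3P = (5, 36)
  4P = (18, 21)
  5P = (12, 38)
  6P = (0, 7)
  7P = (22, 12)
  8P = (4, 17)
  ... (continuing to 41P)
  41P = O

ord(P) = 41


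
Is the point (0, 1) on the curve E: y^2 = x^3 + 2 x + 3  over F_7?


Check whether y^2 = x^3 + 2 x + 3 (mod 7) for (x, y) = (0, 1).
LHS: y^2 = 1^2 mod 7 = 1
RHS: x^3 + 2 x + 3 = 0^3 + 2*0 + 3 mod 7 = 3
LHS != RHS

No, not on the curve


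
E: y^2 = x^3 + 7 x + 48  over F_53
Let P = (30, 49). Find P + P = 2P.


Doubling: s = (3 x1^2 + a) / (2 y1)
s = (3*30^2 + 7) / (2*49) mod 53 = 26
x3 = s^2 - 2 x1 mod 53 = 26^2 - 2*30 = 33
y3 = s (x1 - x3) - y1 mod 53 = 26 * (30 - 33) - 49 = 32

2P = (33, 32)


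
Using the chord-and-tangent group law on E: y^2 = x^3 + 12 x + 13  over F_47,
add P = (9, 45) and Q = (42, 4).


P != Q, so use the chord formula.
s = (y2 - y1) / (x2 - x1) = (6) / (33) mod 47 = 13
x3 = s^2 - x1 - x2 mod 47 = 13^2 - 9 - 42 = 24
y3 = s (x1 - x3) - y1 mod 47 = 13 * (9 - 24) - 45 = 42

P + Q = (24, 42)


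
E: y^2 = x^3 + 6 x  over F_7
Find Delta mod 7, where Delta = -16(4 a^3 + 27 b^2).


4 a^3 + 27 b^2 = 4*6^3 + 27*0^2 = 864 + 0 = 864
Delta = -16 * (864) = -13824
Delta mod 7 = 1

Delta = 1 (mod 7)


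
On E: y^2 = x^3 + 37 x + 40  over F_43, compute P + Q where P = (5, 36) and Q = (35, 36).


P != Q, so use the chord formula.
s = (y2 - y1) / (x2 - x1) = (0) / (30) mod 43 = 0
x3 = s^2 - x1 - x2 mod 43 = 0^2 - 5 - 35 = 3
y3 = s (x1 - x3) - y1 mod 43 = 0 * (5 - 3) - 36 = 7

P + Q = (3, 7)


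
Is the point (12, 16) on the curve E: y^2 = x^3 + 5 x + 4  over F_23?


Check whether y^2 = x^3 + 5 x + 4 (mod 23) for (x, y) = (12, 16).
LHS: y^2 = 16^2 mod 23 = 3
RHS: x^3 + 5 x + 4 = 12^3 + 5*12 + 4 mod 23 = 21
LHS != RHS

No, not on the curve


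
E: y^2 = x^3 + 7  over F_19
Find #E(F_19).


For each x in F_19, count y with y^2 = x^3 + 0 x + 7 mod 19:
  x = 0: RHS = 7, y in [8, 11]  -> 2 point(s)
  x = 8: RHS = 6, y in [5, 14]  -> 2 point(s)
  x = 10: RHS = 0, y in [0]  -> 1 point(s)
  x = 12: RHS = 6, y in [5, 14]  -> 2 point(s)
  x = 13: RHS = 0, y in [0]  -> 1 point(s)
  x = 15: RHS = 0, y in [0]  -> 1 point(s)
  x = 18: RHS = 6, y in [5, 14]  -> 2 point(s)
Affine points: 11. Add the point at infinity: total = 12.

#E(F_19) = 12


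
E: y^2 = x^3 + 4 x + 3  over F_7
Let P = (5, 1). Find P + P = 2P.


Doubling: s = (3 x1^2 + a) / (2 y1)
s = (3*5^2 + 4) / (2*1) mod 7 = 1
x3 = s^2 - 2 x1 mod 7 = 1^2 - 2*5 = 5
y3 = s (x1 - x3) - y1 mod 7 = 1 * (5 - 5) - 1 = 6

2P = (5, 6)


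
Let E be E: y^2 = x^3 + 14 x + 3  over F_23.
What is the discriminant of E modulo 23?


4 a^3 + 27 b^2 = 4*14^3 + 27*3^2 = 10976 + 243 = 11219
Delta = -16 * (11219) = -179504
Delta mod 23 = 11

Delta = 11 (mod 23)


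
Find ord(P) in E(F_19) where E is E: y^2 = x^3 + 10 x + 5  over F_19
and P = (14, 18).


Compute successive multiples of P until we hit O:
  1P = (14, 18)
  2P = (16, 10)
  3P = (5, 3)
  4P = (7, 0)
  5P = (5, 16)
  6P = (16, 9)
  7P = (14, 1)
  8P = O

ord(P) = 8


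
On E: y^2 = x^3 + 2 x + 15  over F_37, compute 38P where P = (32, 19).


k = 38 = 100110_2 (binary, LSB first: 011001)
Double-and-add from P = (32, 19):
  bit 0 = 0: acc unchanged = O
  bit 1 = 1: acc = O + (19, 20) = (19, 20)
  bit 2 = 1: acc = (19, 20) + (15, 33) = (2, 8)
  bit 3 = 0: acc unchanged = (2, 8)
  bit 4 = 0: acc unchanged = (2, 8)
  bit 5 = 1: acc = (2, 8) + (6, 13) = (19, 17)

38P = (19, 17)


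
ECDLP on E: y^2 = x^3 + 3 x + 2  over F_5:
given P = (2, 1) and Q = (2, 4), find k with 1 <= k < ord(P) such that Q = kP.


Enumerate multiples of P until we hit Q = (2, 4):
  1P = (2, 1)
  2P = (1, 4)
  3P = (1, 1)
  4P = (2, 4)
Match found at i = 4.

k = 4


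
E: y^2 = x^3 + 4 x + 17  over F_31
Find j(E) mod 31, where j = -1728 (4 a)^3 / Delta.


Delta = -16(4 a^3 + 27 b^2) mod 31 = 16
-1728 * (4 a)^3 = -1728 * (4*4)^3 mod 31 = 1
j = 1 * 16^(-1) mod 31 = 2

j = 2 (mod 31)


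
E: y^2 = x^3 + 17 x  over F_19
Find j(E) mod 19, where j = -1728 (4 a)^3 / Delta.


Delta = -16(4 a^3 + 27 b^2) mod 19 = 18
-1728 * (4 a)^3 = -1728 * (4*17)^3 mod 19 = 1
j = 1 * 18^(-1) mod 19 = 18

j = 18 (mod 19)


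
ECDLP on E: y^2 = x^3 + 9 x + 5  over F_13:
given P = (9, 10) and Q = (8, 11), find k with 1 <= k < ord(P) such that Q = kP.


Enumerate multiples of P until we hit Q = (8, 11):
  1P = (9, 10)
  2P = (4, 1)
  3P = (10, 9)
  4P = (8, 2)
  5P = (8, 11)
Match found at i = 5.

k = 5


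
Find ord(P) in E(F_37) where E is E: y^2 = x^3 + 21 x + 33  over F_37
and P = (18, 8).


Compute successive multiples of P until we hit O:
  1P = (18, 8)
  2P = (26, 32)
  3P = (2, 3)
  4P = (21, 35)
  5P = (5, 35)
  6P = (17, 7)
  7P = (3, 7)
  8P = (4, 25)
  ... (continuing to 19P)
  19P = O

ord(P) = 19


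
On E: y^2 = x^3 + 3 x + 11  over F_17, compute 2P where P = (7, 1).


Doubling: s = (3 x1^2 + a) / (2 y1)
s = (3*7^2 + 3) / (2*1) mod 17 = 7
x3 = s^2 - 2 x1 mod 17 = 7^2 - 2*7 = 1
y3 = s (x1 - x3) - y1 mod 17 = 7 * (7 - 1) - 1 = 7

2P = (1, 7)


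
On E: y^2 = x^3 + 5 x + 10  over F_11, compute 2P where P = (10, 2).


k = 2 = 10_2 (binary, LSB first: 01)
Double-and-add from P = (10, 2):
  bit 0 = 0: acc unchanged = O
  bit 1 = 1: acc = O + (6, 6) = (6, 6)

2P = (6, 6)


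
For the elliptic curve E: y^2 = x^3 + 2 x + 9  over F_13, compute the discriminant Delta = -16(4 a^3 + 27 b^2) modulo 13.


4 a^3 + 27 b^2 = 4*2^3 + 27*9^2 = 32 + 2187 = 2219
Delta = -16 * (2219) = -35504
Delta mod 13 = 12

Delta = 12 (mod 13)


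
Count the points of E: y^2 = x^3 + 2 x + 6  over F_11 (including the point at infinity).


For each x in F_11, count y with y^2 = x^3 + 2 x + 6 mod 11:
  x = 1: RHS = 9, y in [3, 8]  -> 2 point(s)
  x = 4: RHS = 1, y in [1, 10]  -> 2 point(s)
  x = 5: RHS = 9, y in [3, 8]  -> 2 point(s)
  x = 6: RHS = 3, y in [5, 6]  -> 2 point(s)
  x = 7: RHS = 0, y in [0]  -> 1 point(s)
  x = 9: RHS = 5, y in [4, 7]  -> 2 point(s)
  x = 10: RHS = 3, y in [5, 6]  -> 2 point(s)
Affine points: 13. Add the point at infinity: total = 14.

#E(F_11) = 14


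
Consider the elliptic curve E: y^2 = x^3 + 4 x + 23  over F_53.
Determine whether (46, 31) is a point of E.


Check whether y^2 = x^3 + 4 x + 23 (mod 53) for (x, y) = (46, 31).
LHS: y^2 = 31^2 mod 53 = 7
RHS: x^3 + 4 x + 23 = 46^3 + 4*46 + 23 mod 53 = 23
LHS != RHS

No, not on the curve


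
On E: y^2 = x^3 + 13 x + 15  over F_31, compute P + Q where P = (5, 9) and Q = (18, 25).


P != Q, so use the chord formula.
s = (y2 - y1) / (x2 - x1) = (16) / (13) mod 31 = 6
x3 = s^2 - x1 - x2 mod 31 = 6^2 - 5 - 18 = 13
y3 = s (x1 - x3) - y1 mod 31 = 6 * (5 - 13) - 9 = 5

P + Q = (13, 5)


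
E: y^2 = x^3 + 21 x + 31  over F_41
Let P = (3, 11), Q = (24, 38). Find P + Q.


P != Q, so use the chord formula.
s = (y2 - y1) / (x2 - x1) = (27) / (21) mod 41 = 13
x3 = s^2 - x1 - x2 mod 41 = 13^2 - 3 - 24 = 19
y3 = s (x1 - x3) - y1 mod 41 = 13 * (3 - 19) - 11 = 27

P + Q = (19, 27)


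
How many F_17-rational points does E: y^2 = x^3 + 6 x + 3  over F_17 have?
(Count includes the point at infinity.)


For each x in F_17, count y with y^2 = x^3 + 6 x + 3 mod 17:
  x = 6: RHS = 0, y in [0]  -> 1 point(s)
  x = 8: RHS = 2, y in [6, 11]  -> 2 point(s)
  x = 9: RHS = 4, y in [2, 15]  -> 2 point(s)
  x = 10: RHS = 9, y in [3, 14]  -> 2 point(s)
  x = 12: RHS = 1, y in [1, 16]  -> 2 point(s)
  x = 13: RHS = 0, y in [0]  -> 1 point(s)
  x = 14: RHS = 9, y in [3, 14]  -> 2 point(s)
  x = 15: RHS = 0, y in [0]  -> 1 point(s)
  x = 16: RHS = 13, y in [8, 9]  -> 2 point(s)
Affine points: 15. Add the point at infinity: total = 16.

#E(F_17) = 16


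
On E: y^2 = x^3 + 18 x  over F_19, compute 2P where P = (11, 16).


Doubling: s = (3 x1^2 + a) / (2 y1)
s = (3*11^2 + 18) / (2*16) mod 19 = 3
x3 = s^2 - 2 x1 mod 19 = 3^2 - 2*11 = 6
y3 = s (x1 - x3) - y1 mod 19 = 3 * (11 - 6) - 16 = 18

2P = (6, 18)


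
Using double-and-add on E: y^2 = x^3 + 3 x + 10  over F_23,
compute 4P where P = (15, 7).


k = 4 = 100_2 (binary, LSB first: 001)
Double-and-add from P = (15, 7):
  bit 0 = 0: acc unchanged = O
  bit 1 = 0: acc unchanged = O
  bit 2 = 1: acc = O + (19, 16) = (19, 16)

4P = (19, 16)


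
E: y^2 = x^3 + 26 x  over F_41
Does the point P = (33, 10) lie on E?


Check whether y^2 = x^3 + 26 x + 0 (mod 41) for (x, y) = (33, 10).
LHS: y^2 = 10^2 mod 41 = 18
RHS: x^3 + 26 x + 0 = 33^3 + 26*33 + 0 mod 41 = 18
LHS = RHS

Yes, on the curve


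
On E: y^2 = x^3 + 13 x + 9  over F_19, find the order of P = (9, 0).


Compute successive multiples of P until we hit O:
  1P = (9, 0)
  2P = O

ord(P) = 2


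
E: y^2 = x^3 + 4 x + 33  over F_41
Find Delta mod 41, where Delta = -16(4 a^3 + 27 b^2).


4 a^3 + 27 b^2 = 4*4^3 + 27*33^2 = 256 + 29403 = 29659
Delta = -16 * (29659) = -474544
Delta mod 41 = 31

Delta = 31 (mod 41)


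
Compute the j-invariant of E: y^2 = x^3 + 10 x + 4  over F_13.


Delta = -16(4 a^3 + 27 b^2) mod 13 = 3
-1728 * (4 a)^3 = -1728 * (4*10)^3 mod 13 = 1
j = 1 * 3^(-1) mod 13 = 9

j = 9 (mod 13)


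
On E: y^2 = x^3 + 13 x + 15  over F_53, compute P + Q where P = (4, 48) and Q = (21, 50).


P != Q, so use the chord formula.
s = (y2 - y1) / (x2 - x1) = (2) / (17) mod 53 = 50
x3 = s^2 - x1 - x2 mod 53 = 50^2 - 4 - 21 = 37
y3 = s (x1 - x3) - y1 mod 53 = 50 * (4 - 37) - 48 = 51

P + Q = (37, 51)


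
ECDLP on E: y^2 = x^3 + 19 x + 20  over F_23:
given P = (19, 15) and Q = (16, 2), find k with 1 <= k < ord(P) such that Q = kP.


Enumerate multiples of P until we hit Q = (16, 2):
  1P = (19, 15)
  2P = (17, 14)
  3P = (16, 21)
  4P = (15, 0)
  5P = (16, 2)
Match found at i = 5.

k = 5


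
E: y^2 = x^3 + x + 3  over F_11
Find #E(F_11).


For each x in F_11, count y with y^2 = x^3 + 1 x + 3 mod 11:
  x = 0: RHS = 3, y in [5, 6]  -> 2 point(s)
  x = 1: RHS = 5, y in [4, 7]  -> 2 point(s)
  x = 3: RHS = 0, y in [0]  -> 1 point(s)
  x = 4: RHS = 5, y in [4, 7]  -> 2 point(s)
  x = 5: RHS = 1, y in [1, 10]  -> 2 point(s)
  x = 6: RHS = 5, y in [4, 7]  -> 2 point(s)
  x = 7: RHS = 1, y in [1, 10]  -> 2 point(s)
  x = 9: RHS = 4, y in [2, 9]  -> 2 point(s)
  x = 10: RHS = 1, y in [1, 10]  -> 2 point(s)
Affine points: 17. Add the point at infinity: total = 18.

#E(F_11) = 18


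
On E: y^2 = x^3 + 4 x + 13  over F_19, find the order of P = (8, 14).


Compute successive multiples of P until we hit O:
  1P = (8, 14)
  2P = (14, 1)
  3P = (17, 15)
  4P = (17, 4)
  5P = (14, 18)
  6P = (8, 5)
  7P = O

ord(P) = 7


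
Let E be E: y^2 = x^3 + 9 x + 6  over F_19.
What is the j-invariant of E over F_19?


Delta = -16(4 a^3 + 27 b^2) mod 19 = 17
-1728 * (4 a)^3 = -1728 * (4*9)^3 mod 19 = 11
j = 11 * 17^(-1) mod 19 = 4

j = 4 (mod 19)


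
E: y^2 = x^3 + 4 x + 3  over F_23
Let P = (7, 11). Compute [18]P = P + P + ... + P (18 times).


k = 18 = 10010_2 (binary, LSB first: 01001)
Double-and-add from P = (7, 11):
  bit 0 = 0: acc unchanged = O
  bit 1 = 1: acc = O + (17, 4) = (17, 4)
  bit 2 = 0: acc unchanged = (17, 4)
  bit 3 = 0: acc unchanged = (17, 4)
  bit 4 = 1: acc = (17, 4) + (1, 10) = (17, 19)

18P = (17, 19)


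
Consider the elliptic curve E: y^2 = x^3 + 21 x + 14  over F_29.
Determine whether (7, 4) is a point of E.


Check whether y^2 = x^3 + 21 x + 14 (mod 29) for (x, y) = (7, 4).
LHS: y^2 = 4^2 mod 29 = 16
RHS: x^3 + 21 x + 14 = 7^3 + 21*7 + 14 mod 29 = 11
LHS != RHS

No, not on the curve


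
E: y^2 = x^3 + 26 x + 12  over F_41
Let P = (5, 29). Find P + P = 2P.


Doubling: s = (3 x1^2 + a) / (2 y1)
s = (3*5^2 + 26) / (2*29) mod 41 = 18
x3 = s^2 - 2 x1 mod 41 = 18^2 - 2*5 = 27
y3 = s (x1 - x3) - y1 mod 41 = 18 * (5 - 27) - 29 = 26

2P = (27, 26)


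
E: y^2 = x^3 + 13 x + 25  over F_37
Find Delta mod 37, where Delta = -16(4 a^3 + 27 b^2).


4 a^3 + 27 b^2 = 4*13^3 + 27*25^2 = 8788 + 16875 = 25663
Delta = -16 * (25663) = -410608
Delta mod 37 = 18

Delta = 18 (mod 37)


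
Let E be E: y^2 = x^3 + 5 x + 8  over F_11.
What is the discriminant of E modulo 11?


4 a^3 + 27 b^2 = 4*5^3 + 27*8^2 = 500 + 1728 = 2228
Delta = -16 * (2228) = -35648
Delta mod 11 = 3

Delta = 3 (mod 11)


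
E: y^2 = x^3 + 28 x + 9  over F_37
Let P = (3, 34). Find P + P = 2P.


Doubling: s = (3 x1^2 + a) / (2 y1)
s = (3*3^2 + 28) / (2*34) mod 37 = 34
x3 = s^2 - 2 x1 mod 37 = 34^2 - 2*3 = 3
y3 = s (x1 - x3) - y1 mod 37 = 34 * (3 - 3) - 34 = 3

2P = (3, 3)


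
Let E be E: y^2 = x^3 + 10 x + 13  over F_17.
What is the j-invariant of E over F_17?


Delta = -16(4 a^3 + 27 b^2) mod 17 = 12
-1728 * (4 a)^3 = -1728 * (4*10)^3 mod 17 = 4
j = 4 * 12^(-1) mod 17 = 6

j = 6 (mod 17)


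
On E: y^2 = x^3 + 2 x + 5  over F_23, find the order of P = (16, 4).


Compute successive multiples of P until we hit O:
  1P = (16, 4)
  2P = (22, 5)
  3P = (1, 10)
  4P = (8, 2)
  5P = (12, 20)
  6P = (11, 22)
  7P = (20, 15)
  8P = (19, 5)
  ... (continuing to 33P)
  33P = O

ord(P) = 33


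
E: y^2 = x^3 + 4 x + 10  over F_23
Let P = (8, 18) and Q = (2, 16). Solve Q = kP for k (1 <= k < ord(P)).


Enumerate multiples of P until we hit Q = (2, 16):
  1P = (8, 18)
  2P = (2, 7)
  3P = (17, 0)
  4P = (2, 16)
Match found at i = 4.

k = 4


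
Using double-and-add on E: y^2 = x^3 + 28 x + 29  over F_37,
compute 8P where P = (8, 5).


k = 8 = 1000_2 (binary, LSB first: 0001)
Double-and-add from P = (8, 5):
  bit 0 = 0: acc unchanged = O
  bit 1 = 0: acc unchanged = O
  bit 2 = 0: acc unchanged = O
  bit 3 = 1: acc = O + (25, 0) = (25, 0)

8P = (25, 0)


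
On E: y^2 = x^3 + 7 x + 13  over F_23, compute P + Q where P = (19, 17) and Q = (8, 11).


P != Q, so use the chord formula.
s = (y2 - y1) / (x2 - x1) = (17) / (12) mod 23 = 11
x3 = s^2 - x1 - x2 mod 23 = 11^2 - 19 - 8 = 2
y3 = s (x1 - x3) - y1 mod 23 = 11 * (19 - 2) - 17 = 9

P + Q = (2, 9)


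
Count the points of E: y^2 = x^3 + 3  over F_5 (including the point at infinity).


For each x in F_5, count y with y^2 = x^3 + 0 x + 3 mod 5:
  x = 1: RHS = 4, y in [2, 3]  -> 2 point(s)
  x = 2: RHS = 1, y in [1, 4]  -> 2 point(s)
  x = 3: RHS = 0, y in [0]  -> 1 point(s)
Affine points: 5. Add the point at infinity: total = 6.

#E(F_5) = 6


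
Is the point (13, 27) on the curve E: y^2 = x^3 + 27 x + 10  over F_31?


Check whether y^2 = x^3 + 27 x + 10 (mod 31) for (x, y) = (13, 27).
LHS: y^2 = 27^2 mod 31 = 16
RHS: x^3 + 27 x + 10 = 13^3 + 27*13 + 10 mod 31 = 16
LHS = RHS

Yes, on the curve


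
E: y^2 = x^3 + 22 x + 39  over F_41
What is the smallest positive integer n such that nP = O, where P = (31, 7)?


Compute successive multiples of P until we hit O:
  1P = (31, 7)
  2P = (16, 10)
  3P = (17, 23)
  4P = (1, 29)
  5P = (13, 29)
  6P = (40, 4)
  7P = (2, 38)
  8P = (3, 38)
  ... (continuing to 42P)
  42P = O

ord(P) = 42


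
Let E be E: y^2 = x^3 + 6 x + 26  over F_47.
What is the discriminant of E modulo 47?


4 a^3 + 27 b^2 = 4*6^3 + 27*26^2 = 864 + 18252 = 19116
Delta = -16 * (19116) = -305856
Delta mod 47 = 20

Delta = 20 (mod 47)


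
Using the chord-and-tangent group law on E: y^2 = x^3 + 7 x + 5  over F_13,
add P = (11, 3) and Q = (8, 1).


P != Q, so use the chord formula.
s = (y2 - y1) / (x2 - x1) = (11) / (10) mod 13 = 5
x3 = s^2 - x1 - x2 mod 13 = 5^2 - 11 - 8 = 6
y3 = s (x1 - x3) - y1 mod 13 = 5 * (11 - 6) - 3 = 9

P + Q = (6, 9)


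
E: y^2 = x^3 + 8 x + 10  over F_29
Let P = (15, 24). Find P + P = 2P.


Doubling: s = (3 x1^2 + a) / (2 y1)
s = (3*15^2 + 8) / (2*24) mod 29 = 10
x3 = s^2 - 2 x1 mod 29 = 10^2 - 2*15 = 12
y3 = s (x1 - x3) - y1 mod 29 = 10 * (15 - 12) - 24 = 6

2P = (12, 6)


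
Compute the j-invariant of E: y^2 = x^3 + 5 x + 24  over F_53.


Delta = -16(4 a^3 + 27 b^2) mod 53 = 6
-1728 * (4 a)^3 = -1728 * (4*5)^3 mod 53 = 43
j = 43 * 6^(-1) mod 53 = 16

j = 16 (mod 53)


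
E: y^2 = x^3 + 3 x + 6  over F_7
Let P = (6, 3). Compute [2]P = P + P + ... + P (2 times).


k = 2 = 10_2 (binary, LSB first: 01)
Double-and-add from P = (6, 3):
  bit 0 = 0: acc unchanged = O
  bit 1 = 1: acc = O + (3, 0) = (3, 0)

2P = (3, 0)


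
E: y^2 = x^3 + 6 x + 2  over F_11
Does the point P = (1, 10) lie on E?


Check whether y^2 = x^3 + 6 x + 2 (mod 11) for (x, y) = (1, 10).
LHS: y^2 = 10^2 mod 11 = 1
RHS: x^3 + 6 x + 2 = 1^3 + 6*1 + 2 mod 11 = 9
LHS != RHS

No, not on the curve


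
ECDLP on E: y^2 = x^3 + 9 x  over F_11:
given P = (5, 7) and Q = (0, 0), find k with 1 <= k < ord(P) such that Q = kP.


Enumerate multiples of P until we hit Q = (0, 0):
  1P = (5, 7)
  2P = (4, 10)
  3P = (0, 0)
Match found at i = 3.

k = 3


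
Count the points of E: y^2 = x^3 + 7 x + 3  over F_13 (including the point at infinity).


For each x in F_13, count y with y^2 = x^3 + 7 x + 3 mod 13:
  x = 0: RHS = 3, y in [4, 9]  -> 2 point(s)
  x = 2: RHS = 12, y in [5, 8]  -> 2 point(s)
  x = 3: RHS = 12, y in [5, 8]  -> 2 point(s)
  x = 4: RHS = 4, y in [2, 11]  -> 2 point(s)
  x = 6: RHS = 1, y in [1, 12]  -> 2 point(s)
  x = 8: RHS = 12, y in [5, 8]  -> 2 point(s)
Affine points: 12. Add the point at infinity: total = 13.

#E(F_13) = 13


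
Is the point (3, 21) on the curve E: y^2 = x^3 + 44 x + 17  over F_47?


Check whether y^2 = x^3 + 44 x + 17 (mod 47) for (x, y) = (3, 21).
LHS: y^2 = 21^2 mod 47 = 18
RHS: x^3 + 44 x + 17 = 3^3 + 44*3 + 17 mod 47 = 35
LHS != RHS

No, not on the curve


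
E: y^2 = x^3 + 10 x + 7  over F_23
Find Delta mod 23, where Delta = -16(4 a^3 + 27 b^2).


4 a^3 + 27 b^2 = 4*10^3 + 27*7^2 = 4000 + 1323 = 5323
Delta = -16 * (5323) = -85168
Delta mod 23 = 1

Delta = 1 (mod 23)


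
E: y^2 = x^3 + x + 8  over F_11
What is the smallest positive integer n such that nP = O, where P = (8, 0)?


Compute successive multiples of P until we hit O:
  1P = (8, 0)
  2P = O

ord(P) = 2


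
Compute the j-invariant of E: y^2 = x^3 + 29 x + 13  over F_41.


Delta = -16(4 a^3 + 27 b^2) mod 41 = 28
-1728 * (4 a)^3 = -1728 * (4*29)^3 mod 41 = 8
j = 8 * 28^(-1) mod 41 = 12

j = 12 (mod 41)


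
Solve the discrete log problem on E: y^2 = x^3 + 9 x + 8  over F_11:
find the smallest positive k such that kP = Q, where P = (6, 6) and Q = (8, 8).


Enumerate multiples of P until we hit Q = (8, 8):
  1P = (6, 6)
  2P = (4, 8)
  3P = (2, 1)
  4P = (8, 8)
Match found at i = 4.

k = 4


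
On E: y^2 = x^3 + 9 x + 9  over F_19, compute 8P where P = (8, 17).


k = 8 = 1000_2 (binary, LSB first: 0001)
Double-and-add from P = (8, 17):
  bit 0 = 0: acc unchanged = O
  bit 1 = 0: acc unchanged = O
  bit 2 = 0: acc unchanged = O
  bit 3 = 1: acc = O + (8, 2) = (8, 2)

8P = (8, 2)


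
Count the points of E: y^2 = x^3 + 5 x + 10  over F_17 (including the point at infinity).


For each x in F_17, count y with y^2 = x^3 + 5 x + 10 mod 17:
  x = 1: RHS = 16, y in [4, 13]  -> 2 point(s)
  x = 3: RHS = 1, y in [1, 16]  -> 2 point(s)
  x = 4: RHS = 9, y in [3, 14]  -> 2 point(s)
  x = 6: RHS = 1, y in [1, 16]  -> 2 point(s)
  x = 8: RHS = 1, y in [1, 16]  -> 2 point(s)
  x = 9: RHS = 2, y in [6, 11]  -> 2 point(s)
  x = 11: RHS = 2, y in [6, 11]  -> 2 point(s)
  x = 12: RHS = 13, y in [8, 9]  -> 2 point(s)
  x = 14: RHS = 2, y in [6, 11]  -> 2 point(s)
  x = 15: RHS = 9, y in [3, 14]  -> 2 point(s)
  x = 16: RHS = 4, y in [2, 15]  -> 2 point(s)
Affine points: 22. Add the point at infinity: total = 23.

#E(F_17) = 23


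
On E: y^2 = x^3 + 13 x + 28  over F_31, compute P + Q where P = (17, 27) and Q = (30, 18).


P != Q, so use the chord formula.
s = (y2 - y1) / (x2 - x1) = (22) / (13) mod 31 = 16
x3 = s^2 - x1 - x2 mod 31 = 16^2 - 17 - 30 = 23
y3 = s (x1 - x3) - y1 mod 31 = 16 * (17 - 23) - 27 = 1

P + Q = (23, 1)


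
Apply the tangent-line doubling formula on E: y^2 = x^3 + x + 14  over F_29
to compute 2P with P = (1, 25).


Doubling: s = (3 x1^2 + a) / (2 y1)
s = (3*1^2 + 1) / (2*25) mod 29 = 14
x3 = s^2 - 2 x1 mod 29 = 14^2 - 2*1 = 20
y3 = s (x1 - x3) - y1 mod 29 = 14 * (1 - 20) - 25 = 28

2P = (20, 28)


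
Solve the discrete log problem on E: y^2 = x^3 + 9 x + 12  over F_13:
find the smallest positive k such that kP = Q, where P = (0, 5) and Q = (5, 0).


Enumerate multiples of P until we hit Q = (5, 0):
  1P = (0, 5)
  2P = (9, 9)
  3P = (5, 0)
Match found at i = 3.

k = 3


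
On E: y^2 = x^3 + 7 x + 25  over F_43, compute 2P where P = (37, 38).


Doubling: s = (3 x1^2 + a) / (2 y1)
s = (3*37^2 + 7) / (2*38) mod 43 = 10
x3 = s^2 - 2 x1 mod 43 = 10^2 - 2*37 = 26
y3 = s (x1 - x3) - y1 mod 43 = 10 * (37 - 26) - 38 = 29

2P = (26, 29)


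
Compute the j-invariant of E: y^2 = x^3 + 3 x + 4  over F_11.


Delta = -16(4 a^3 + 27 b^2) mod 11 = 6
-1728 * (4 a)^3 = -1728 * (4*3)^3 mod 11 = 10
j = 10 * 6^(-1) mod 11 = 9

j = 9 (mod 11)


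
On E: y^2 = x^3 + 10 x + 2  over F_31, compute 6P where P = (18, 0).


k = 6 = 110_2 (binary, LSB first: 011)
Double-and-add from P = (18, 0):
  bit 0 = 0: acc unchanged = O
  bit 1 = 1: acc = O + O = O
  bit 2 = 1: acc = O + O = O

6P = O


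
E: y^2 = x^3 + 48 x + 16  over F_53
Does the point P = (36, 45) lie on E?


Check whether y^2 = x^3 + 48 x + 16 (mod 53) for (x, y) = (36, 45).
LHS: y^2 = 45^2 mod 53 = 11
RHS: x^3 + 48 x + 16 = 36^3 + 48*36 + 16 mod 53 = 11
LHS = RHS

Yes, on the curve


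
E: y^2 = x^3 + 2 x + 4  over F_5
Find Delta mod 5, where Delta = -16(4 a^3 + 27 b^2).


4 a^3 + 27 b^2 = 4*2^3 + 27*4^2 = 32 + 432 = 464
Delta = -16 * (464) = -7424
Delta mod 5 = 1

Delta = 1 (mod 5)


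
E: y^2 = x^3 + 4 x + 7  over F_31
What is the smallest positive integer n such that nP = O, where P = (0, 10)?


Compute successive multiples of P until we hit O:
  1P = (0, 10)
  2P = (5, 20)
  3P = (30, 23)
  4P = (15, 30)
  5P = (4, 26)
  6P = (12, 4)
  7P = (27, 19)
  8P = (11, 7)
  ... (continuing to 23P)
  23P = O

ord(P) = 23


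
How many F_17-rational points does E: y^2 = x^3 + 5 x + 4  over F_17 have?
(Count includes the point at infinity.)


For each x in F_17, count y with y^2 = x^3 + 5 x + 4 mod 17:
  x = 0: RHS = 4, y in [2, 15]  -> 2 point(s)
  x = 5: RHS = 1, y in [1, 16]  -> 2 point(s)
  x = 7: RHS = 8, y in [5, 12]  -> 2 point(s)
  x = 9: RHS = 13, y in [8, 9]  -> 2 point(s)
  x = 10: RHS = 0, y in [0]  -> 1 point(s)
  x = 11: RHS = 13, y in [8, 9]  -> 2 point(s)
  x = 14: RHS = 13, y in [8, 9]  -> 2 point(s)
  x = 16: RHS = 15, y in [7, 10]  -> 2 point(s)
Affine points: 15. Add the point at infinity: total = 16.

#E(F_17) = 16


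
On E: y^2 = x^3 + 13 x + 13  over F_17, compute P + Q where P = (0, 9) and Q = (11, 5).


P != Q, so use the chord formula.
s = (y2 - y1) / (x2 - x1) = (13) / (11) mod 17 = 12
x3 = s^2 - x1 - x2 mod 17 = 12^2 - 0 - 11 = 14
y3 = s (x1 - x3) - y1 mod 17 = 12 * (0 - 14) - 9 = 10

P + Q = (14, 10)


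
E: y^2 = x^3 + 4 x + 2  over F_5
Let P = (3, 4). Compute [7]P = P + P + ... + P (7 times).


k = 7 = 111_2 (binary, LSB first: 111)
Double-and-add from P = (3, 4):
  bit 0 = 1: acc = O + (3, 4) = (3, 4)
  bit 1 = 1: acc = (3, 4) + (3, 1) = O
  bit 2 = 1: acc = O + (3, 4) = (3, 4)

7P = (3, 4)


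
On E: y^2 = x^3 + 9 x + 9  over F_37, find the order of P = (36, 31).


Compute successive multiples of P until we hit O:
  1P = (36, 31)
  2P = (3, 10)
  3P = (14, 20)
  4P = (15, 35)
  5P = (30, 26)
  6P = (20, 7)
  7P = (11, 25)
  8P = (18, 34)
  ... (continuing to 29P)
  29P = O

ord(P) = 29


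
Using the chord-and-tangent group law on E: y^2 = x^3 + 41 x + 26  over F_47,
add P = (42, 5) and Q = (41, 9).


P != Q, so use the chord formula.
s = (y2 - y1) / (x2 - x1) = (4) / (46) mod 47 = 43
x3 = s^2 - x1 - x2 mod 47 = 43^2 - 42 - 41 = 27
y3 = s (x1 - x3) - y1 mod 47 = 43 * (42 - 27) - 5 = 29

P + Q = (27, 29)


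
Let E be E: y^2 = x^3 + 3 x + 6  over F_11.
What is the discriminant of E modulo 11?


4 a^3 + 27 b^2 = 4*3^3 + 27*6^2 = 108 + 972 = 1080
Delta = -16 * (1080) = -17280
Delta mod 11 = 1

Delta = 1 (mod 11)


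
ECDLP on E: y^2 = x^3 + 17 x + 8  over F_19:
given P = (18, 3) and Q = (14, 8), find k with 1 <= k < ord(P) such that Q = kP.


Enumerate multiples of P until we hit Q = (14, 8):
  1P = (18, 3)
  2P = (11, 14)
  3P = (1, 11)
  4P = (16, 5)
  5P = (5, 3)
  6P = (15, 16)
  7P = (9, 15)
  8P = (17, 2)
  9P = (4, 11)
  10P = (14, 11)
  11P = (10, 0)
  12P = (14, 8)
Match found at i = 12.

k = 12
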